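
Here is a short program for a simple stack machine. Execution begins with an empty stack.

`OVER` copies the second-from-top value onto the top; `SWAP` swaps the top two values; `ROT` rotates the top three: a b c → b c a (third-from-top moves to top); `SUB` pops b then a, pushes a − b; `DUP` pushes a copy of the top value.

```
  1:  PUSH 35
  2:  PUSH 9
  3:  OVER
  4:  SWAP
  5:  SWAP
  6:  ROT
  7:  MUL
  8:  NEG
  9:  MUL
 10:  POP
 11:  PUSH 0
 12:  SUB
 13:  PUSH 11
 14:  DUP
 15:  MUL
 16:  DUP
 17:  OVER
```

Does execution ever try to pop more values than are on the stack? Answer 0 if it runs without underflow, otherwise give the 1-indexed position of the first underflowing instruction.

PUSH 35 -> [35]
PUSH 9  -> [35, 9]
OVER    -> [35, 9, 35]
SWAP    -> [35, 35, 9]
SWAP    -> [35, 9, 35]
ROT     -> [9, 35, 35]
MUL     -> [9, 1225]
NEG     -> [9, -1225]
MUL     -> [-11025]
POP     -> []
PUSH 0  -> [0]
SUB  — needs 2 operands, stack has 1 → underflow

12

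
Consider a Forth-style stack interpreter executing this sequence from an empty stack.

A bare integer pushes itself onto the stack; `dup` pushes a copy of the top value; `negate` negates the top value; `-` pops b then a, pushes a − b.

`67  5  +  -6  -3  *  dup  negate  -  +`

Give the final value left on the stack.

108

67     → 67
5      → 67 5
+      → 72
-6     → 72 -6
-3     → 72 -6 -3
*      → 72 18
dup    → 72 18 18
negate → 72 18 -18
-      → 72 36
+      → 108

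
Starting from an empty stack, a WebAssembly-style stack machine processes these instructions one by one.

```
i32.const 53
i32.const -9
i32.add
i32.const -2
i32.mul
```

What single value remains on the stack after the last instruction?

-88

i32.const 53 -> [53]
i32.const -9 -> [53, -9]
i32.add      -> [44]
i32.const -2 -> [44, -2]
i32.mul      -> [-88]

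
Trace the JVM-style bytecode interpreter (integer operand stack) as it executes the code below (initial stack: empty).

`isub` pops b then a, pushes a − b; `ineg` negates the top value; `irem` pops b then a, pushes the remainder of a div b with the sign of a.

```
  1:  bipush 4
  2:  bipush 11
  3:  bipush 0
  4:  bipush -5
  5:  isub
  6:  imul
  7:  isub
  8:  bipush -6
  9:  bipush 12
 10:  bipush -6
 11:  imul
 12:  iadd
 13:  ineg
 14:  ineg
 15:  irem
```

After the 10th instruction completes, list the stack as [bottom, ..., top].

bipush 4   4
bipush 11  4 11
bipush 0   4 11 0
bipush -5  4 11 0 -5
isub       4 11 5
imul       4 55
isub       -51
bipush -6  -51 -6
bipush 12  -51 -6 12
bipush -6  -51 -6 12 -6

[-51, -6, 12, -6]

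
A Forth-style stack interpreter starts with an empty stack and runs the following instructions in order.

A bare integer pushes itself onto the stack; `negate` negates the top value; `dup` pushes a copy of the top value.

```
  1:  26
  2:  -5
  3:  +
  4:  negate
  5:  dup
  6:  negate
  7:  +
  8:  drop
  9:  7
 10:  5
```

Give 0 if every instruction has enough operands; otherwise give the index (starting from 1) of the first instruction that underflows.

0

26     → [26]
-5     → [26, -5]
+      → [21]
negate → [-21]
dup    → [-21, -21]
negate → [-21, 21]
+      → [0]
drop   → []
7      → [7]
5      → [7, 5]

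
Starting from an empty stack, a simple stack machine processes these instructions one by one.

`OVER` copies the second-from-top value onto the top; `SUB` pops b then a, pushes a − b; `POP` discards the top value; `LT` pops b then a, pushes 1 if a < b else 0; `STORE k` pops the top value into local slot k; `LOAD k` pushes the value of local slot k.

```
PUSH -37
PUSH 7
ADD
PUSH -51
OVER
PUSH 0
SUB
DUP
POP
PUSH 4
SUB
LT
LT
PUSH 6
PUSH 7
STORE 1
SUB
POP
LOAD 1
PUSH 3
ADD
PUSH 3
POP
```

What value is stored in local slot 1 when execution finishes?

7

PUSH -37 → -37
PUSH 7   → -37 7
ADD      → -30
PUSH -51 → -30 -51
OVER     → -30 -51 -30
PUSH 0   → -30 -51 -30 0
SUB      → -30 -51 -30
DUP      → -30 -51 -30 -30
POP      → -30 -51 -30
PUSH 4   → -30 -51 -30 4
SUB      → -30 -51 -34
LT       → -30 1
LT       → 1
PUSH 6   → 1 6
PUSH 7   → 1 6 7
STORE 1  → 1 6
SUB      → -5
POP      → (empty)
LOAD 1   → 7
PUSH 3   → 7 3
ADD      → 10
PUSH 3   → 10 3
POP      → 10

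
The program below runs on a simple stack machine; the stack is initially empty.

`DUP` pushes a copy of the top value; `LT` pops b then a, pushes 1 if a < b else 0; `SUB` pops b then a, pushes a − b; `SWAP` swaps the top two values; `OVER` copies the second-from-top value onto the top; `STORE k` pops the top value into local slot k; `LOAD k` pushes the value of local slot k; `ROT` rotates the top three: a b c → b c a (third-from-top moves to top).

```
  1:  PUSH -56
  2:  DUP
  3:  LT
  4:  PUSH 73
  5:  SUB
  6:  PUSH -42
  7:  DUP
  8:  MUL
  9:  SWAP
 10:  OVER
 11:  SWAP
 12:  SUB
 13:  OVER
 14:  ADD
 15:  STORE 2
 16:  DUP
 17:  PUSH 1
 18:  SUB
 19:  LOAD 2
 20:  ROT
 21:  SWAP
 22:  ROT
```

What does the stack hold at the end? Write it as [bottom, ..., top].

[1764, 3601, 1763]

PUSH -56 → -56
DUP      → -56 -56
LT       → 0
PUSH 73  → 0 73
SUB      → -73
PUSH -42 → -73 -42
DUP      → -73 -42 -42
MUL      → -73 1764
SWAP     → 1764 -73
OVER     → 1764 -73 1764
SWAP     → 1764 1764 -73
SUB      → 1764 1837
OVER     → 1764 1837 1764
ADD      → 1764 3601
STORE 2  → 1764
DUP      → 1764 1764
PUSH 1   → 1764 1764 1
SUB      → 1764 1763
LOAD 2   → 1764 1763 3601
ROT      → 1763 3601 1764
SWAP     → 1763 1764 3601
ROT      → 1764 3601 1763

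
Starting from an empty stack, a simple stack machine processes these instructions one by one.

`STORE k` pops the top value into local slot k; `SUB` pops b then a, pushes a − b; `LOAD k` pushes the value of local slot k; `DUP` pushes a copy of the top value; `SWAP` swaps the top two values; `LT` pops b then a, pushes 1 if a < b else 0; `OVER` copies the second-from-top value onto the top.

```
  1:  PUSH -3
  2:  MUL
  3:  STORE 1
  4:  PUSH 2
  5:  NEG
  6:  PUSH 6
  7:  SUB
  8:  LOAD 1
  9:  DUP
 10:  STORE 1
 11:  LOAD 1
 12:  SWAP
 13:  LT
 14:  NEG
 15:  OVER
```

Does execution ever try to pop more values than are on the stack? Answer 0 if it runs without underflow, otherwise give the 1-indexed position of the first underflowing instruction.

PUSH -3  [-3]
MUL  — needs 2 operands, stack has 1 → underflow

2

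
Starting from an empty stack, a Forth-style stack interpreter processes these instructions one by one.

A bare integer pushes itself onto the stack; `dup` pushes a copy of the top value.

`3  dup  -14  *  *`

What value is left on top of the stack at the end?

-126

3    [3]
dup  [3, 3]
-14  [3, 3, -14]
*    [3, -42]
*    [-126]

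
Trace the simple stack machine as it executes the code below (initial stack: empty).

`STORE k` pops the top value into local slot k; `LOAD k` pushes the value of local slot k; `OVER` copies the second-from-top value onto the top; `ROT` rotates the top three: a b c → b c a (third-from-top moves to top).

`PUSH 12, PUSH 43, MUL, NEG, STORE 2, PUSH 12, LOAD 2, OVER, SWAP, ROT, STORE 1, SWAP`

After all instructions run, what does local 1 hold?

12

PUSH 12 -> 12
PUSH 43 -> 12 43
MUL     -> 516
NEG     -> -516
STORE 2 -> (empty)
PUSH 12 -> 12
LOAD 2  -> 12 -516
OVER    -> 12 -516 12
SWAP    -> 12 12 -516
ROT     -> 12 -516 12
STORE 1 -> 12 -516
SWAP    -> -516 12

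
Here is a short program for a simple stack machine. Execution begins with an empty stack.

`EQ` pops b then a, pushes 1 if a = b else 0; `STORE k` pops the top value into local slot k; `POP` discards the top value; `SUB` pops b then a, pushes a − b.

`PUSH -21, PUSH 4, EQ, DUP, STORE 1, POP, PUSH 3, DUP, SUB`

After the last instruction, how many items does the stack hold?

PUSH -21 -> -21
PUSH 4   -> -21 4
EQ       -> 0
DUP      -> 0 0
STORE 1  -> 0
POP      -> (empty)
PUSH 3   -> 3
DUP      -> 3 3
SUB      -> 0

1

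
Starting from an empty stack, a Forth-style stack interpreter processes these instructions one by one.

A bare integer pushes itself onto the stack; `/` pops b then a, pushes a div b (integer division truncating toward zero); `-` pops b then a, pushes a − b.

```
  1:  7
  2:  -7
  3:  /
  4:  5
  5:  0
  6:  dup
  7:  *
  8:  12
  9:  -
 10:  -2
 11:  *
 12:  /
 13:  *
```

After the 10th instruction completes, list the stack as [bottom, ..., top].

7   : [7]
-7  : [7, -7]
/   : [-1]
5   : [-1, 5]
0   : [-1, 5, 0]
dup : [-1, 5, 0, 0]
*   : [-1, 5, 0]
12  : [-1, 5, 0, 12]
-   : [-1, 5, -12]
-2  : [-1, 5, -12, -2]

[-1, 5, -12, -2]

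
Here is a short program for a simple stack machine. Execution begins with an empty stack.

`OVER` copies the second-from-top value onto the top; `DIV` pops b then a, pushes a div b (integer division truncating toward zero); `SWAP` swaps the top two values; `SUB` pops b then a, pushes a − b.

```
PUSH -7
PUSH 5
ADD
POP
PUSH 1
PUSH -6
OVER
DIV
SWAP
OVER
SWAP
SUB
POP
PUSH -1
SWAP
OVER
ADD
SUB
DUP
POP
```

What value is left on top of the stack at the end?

6

PUSH -7 → [-7]
PUSH 5  → [-7, 5]
ADD     → [-2]
POP     → []
PUSH 1  → [1]
PUSH -6 → [1, -6]
OVER    → [1, -6, 1]
DIV     → [1, -6]
SWAP    → [-6, 1]
OVER    → [-6, 1, -6]
SWAP    → [-6, -6, 1]
SUB     → [-6, -7]
POP     → [-6]
PUSH -1 → [-6, -1]
SWAP    → [-1, -6]
OVER    → [-1, -6, -1]
ADD     → [-1, -7]
SUB     → [6]
DUP     → [6, 6]
POP     → [6]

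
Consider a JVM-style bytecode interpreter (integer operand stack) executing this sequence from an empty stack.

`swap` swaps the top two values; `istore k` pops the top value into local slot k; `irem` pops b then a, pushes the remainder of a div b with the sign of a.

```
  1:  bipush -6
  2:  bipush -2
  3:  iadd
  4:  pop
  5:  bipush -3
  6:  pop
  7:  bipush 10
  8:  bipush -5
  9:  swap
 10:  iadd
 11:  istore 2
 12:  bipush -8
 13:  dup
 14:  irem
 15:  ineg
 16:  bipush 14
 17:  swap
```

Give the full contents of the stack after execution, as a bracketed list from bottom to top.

[14, 0]

bipush -6 → -6
bipush -2 → -6 -2
iadd      → -8
pop       → (empty)
bipush -3 → -3
pop       → (empty)
bipush 10 → 10
bipush -5 → 10 -5
swap      → -5 10
iadd      → 5
istore 2  → (empty)
bipush -8 → -8
dup       → -8 -8
irem      → 0
ineg      → 0
bipush 14 → 0 14
swap      → 14 0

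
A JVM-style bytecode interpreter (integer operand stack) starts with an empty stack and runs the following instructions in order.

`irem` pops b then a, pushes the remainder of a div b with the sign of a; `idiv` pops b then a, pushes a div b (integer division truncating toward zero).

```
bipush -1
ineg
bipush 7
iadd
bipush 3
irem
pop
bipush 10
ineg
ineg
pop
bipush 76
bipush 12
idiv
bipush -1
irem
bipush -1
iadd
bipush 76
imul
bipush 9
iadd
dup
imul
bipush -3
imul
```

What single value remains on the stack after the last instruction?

-13467

bipush -1 → -1
ineg      → 1
bipush 7  → 1 7
iadd      → 8
bipush 3  → 8 3
irem      → 2
pop       → (empty)
bipush 10 → 10
ineg      → -10
ineg      → 10
pop       → (empty)
bipush 76 → 76
bipush 12 → 76 12
idiv      → 6
bipush -1 → 6 -1
irem      → 0
bipush -1 → 0 -1
iadd      → -1
bipush 76 → -1 76
imul      → -76
bipush 9  → -76 9
iadd      → -67
dup       → -67 -67
imul      → 4489
bipush -3 → 4489 -3
imul      → -13467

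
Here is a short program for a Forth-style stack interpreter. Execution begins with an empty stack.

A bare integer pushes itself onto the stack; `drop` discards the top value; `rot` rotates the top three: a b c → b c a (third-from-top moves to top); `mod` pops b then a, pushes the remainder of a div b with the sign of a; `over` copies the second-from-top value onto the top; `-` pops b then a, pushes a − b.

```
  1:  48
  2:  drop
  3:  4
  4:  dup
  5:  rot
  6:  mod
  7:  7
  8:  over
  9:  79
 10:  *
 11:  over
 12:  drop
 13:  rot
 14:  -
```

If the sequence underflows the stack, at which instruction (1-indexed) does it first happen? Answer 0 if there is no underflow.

48    [48]
drop  []
4     [4]
dup   [4, 4]
rot  — needs 3 operands, stack has 2 → underflow

5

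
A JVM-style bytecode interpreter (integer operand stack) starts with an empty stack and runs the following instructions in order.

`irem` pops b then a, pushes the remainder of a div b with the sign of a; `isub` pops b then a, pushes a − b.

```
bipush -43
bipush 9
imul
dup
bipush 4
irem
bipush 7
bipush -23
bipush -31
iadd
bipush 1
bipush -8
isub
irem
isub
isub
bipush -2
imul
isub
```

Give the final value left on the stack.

-407

bipush -43 : [-43]
bipush 9   : [-43, 9]
imul       : [-387]
dup        : [-387, -387]
bipush 4   : [-387, -387, 4]
irem       : [-387, -3]
bipush 7   : [-387, -3, 7]
bipush -23 : [-387, -3, 7, -23]
bipush -31 : [-387, -3, 7, -23, -31]
iadd       : [-387, -3, 7, -54]
bipush 1   : [-387, -3, 7, -54, 1]
bipush -8  : [-387, -3, 7, -54, 1, -8]
isub       : [-387, -3, 7, -54, 9]
irem       : [-387, -3, 7, 0]
isub       : [-387, -3, 7]
isub       : [-387, -10]
bipush -2  : [-387, -10, -2]
imul       : [-387, 20]
isub       : [-407]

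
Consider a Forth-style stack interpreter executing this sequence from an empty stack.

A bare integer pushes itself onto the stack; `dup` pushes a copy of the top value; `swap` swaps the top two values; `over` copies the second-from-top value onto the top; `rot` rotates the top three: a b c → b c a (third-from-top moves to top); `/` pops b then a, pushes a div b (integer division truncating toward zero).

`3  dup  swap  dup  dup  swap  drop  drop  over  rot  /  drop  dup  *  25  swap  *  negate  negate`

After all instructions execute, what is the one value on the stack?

3      -> [3]
dup    -> [3, 3]
swap   -> [3, 3]
dup    -> [3, 3, 3]
dup    -> [3, 3, 3, 3]
swap   -> [3, 3, 3, 3]
drop   -> [3, 3, 3]
drop   -> [3, 3]
over   -> [3, 3, 3]
rot    -> [3, 3, 3]
/      -> [3, 1]
drop   -> [3]
dup    -> [3, 3]
*      -> [9]
25     -> [9, 25]
swap   -> [25, 9]
*      -> [225]
negate -> [-225]
negate -> [225]

225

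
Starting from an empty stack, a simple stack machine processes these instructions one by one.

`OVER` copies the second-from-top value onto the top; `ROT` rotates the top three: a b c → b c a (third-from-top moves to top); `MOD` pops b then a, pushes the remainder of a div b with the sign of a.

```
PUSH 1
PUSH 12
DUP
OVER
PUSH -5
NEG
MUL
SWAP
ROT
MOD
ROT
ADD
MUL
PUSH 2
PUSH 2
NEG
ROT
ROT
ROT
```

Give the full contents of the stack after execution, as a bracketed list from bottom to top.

[60, 2, -2]

PUSH 1  → [1]
PUSH 12 → [1, 12]
DUP     → [1, 12, 12]
OVER    → [1, 12, 12, 12]
PUSH -5 → [1, 12, 12, 12, -5]
NEG     → [1, 12, 12, 12, 5]
MUL     → [1, 12, 12, 60]
SWAP    → [1, 12, 60, 12]
ROT     → [1, 60, 12, 12]
MOD     → [1, 60, 0]
ROT     → [60, 0, 1]
ADD     → [60, 1]
MUL     → [60]
PUSH 2  → [60, 2]
PUSH 2  → [60, 2, 2]
NEG     → [60, 2, -2]
ROT     → [2, -2, 60]
ROT     → [-2, 60, 2]
ROT     → [60, 2, -2]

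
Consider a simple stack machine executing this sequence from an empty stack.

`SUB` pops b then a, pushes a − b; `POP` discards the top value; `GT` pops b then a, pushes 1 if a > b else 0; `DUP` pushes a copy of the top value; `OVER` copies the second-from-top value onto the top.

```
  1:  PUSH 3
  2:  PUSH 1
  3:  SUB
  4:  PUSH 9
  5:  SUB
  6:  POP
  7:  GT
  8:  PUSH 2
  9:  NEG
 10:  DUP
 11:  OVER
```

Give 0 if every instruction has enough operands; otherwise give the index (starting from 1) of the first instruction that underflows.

PUSH 3 → 3
PUSH 1 → 3 1
SUB    → 2
PUSH 9 → 2 9
SUB    → -7
POP    → (empty)
GT  — needs 2 operands, stack has 0 → underflow

7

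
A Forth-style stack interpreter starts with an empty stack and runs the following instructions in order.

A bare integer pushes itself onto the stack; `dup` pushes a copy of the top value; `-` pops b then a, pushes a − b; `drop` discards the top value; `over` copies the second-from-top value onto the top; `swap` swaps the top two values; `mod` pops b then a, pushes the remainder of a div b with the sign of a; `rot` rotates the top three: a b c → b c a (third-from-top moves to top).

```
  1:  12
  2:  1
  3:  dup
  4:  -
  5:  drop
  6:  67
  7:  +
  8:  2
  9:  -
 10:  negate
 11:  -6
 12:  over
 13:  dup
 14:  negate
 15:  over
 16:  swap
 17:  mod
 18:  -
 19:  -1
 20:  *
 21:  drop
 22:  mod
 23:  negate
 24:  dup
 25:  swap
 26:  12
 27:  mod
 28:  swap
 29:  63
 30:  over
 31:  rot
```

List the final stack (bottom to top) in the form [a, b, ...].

12     → 12
1      → 12 1
dup    → 12 1 1
-      → 12 0
drop   → 12
67     → 12 67
+      → 79
2      → 79 2
-      → 77
negate → -77
-6     → -77 -6
over   → -77 -6 -77
dup    → -77 -6 -77 -77
negate → -77 -6 -77 77
over   → -77 -6 -77 77 -77
swap   → -77 -6 -77 -77 77
mod    → -77 -6 -77 0
-      → -77 -6 -77
-1     → -77 -6 -77 -1
*      → -77 -6 77
drop   → -77 -6
mod    → -5
negate → 5
dup    → 5 5
swap   → 5 5
12     → 5 5 12
mod    → 5 5
swap   → 5 5
63     → 5 5 63
over   → 5 5 63 5
rot    → 5 63 5 5

[5, 63, 5, 5]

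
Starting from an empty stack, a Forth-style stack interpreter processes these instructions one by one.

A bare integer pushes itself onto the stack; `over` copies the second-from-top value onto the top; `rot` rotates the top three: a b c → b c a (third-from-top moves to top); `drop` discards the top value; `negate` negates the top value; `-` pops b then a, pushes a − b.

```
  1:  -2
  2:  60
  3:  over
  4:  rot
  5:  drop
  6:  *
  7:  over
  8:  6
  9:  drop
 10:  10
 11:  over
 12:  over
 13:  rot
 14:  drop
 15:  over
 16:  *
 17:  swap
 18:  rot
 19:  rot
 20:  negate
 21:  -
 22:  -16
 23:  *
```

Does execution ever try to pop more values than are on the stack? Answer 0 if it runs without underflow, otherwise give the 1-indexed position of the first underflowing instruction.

-2   -> -2
60   -> -2 60
over -> -2 60 -2
rot  -> 60 -2 -2
drop -> 60 -2
*    -> -120
over  — needs 2 operands, stack has 1 → underflow

7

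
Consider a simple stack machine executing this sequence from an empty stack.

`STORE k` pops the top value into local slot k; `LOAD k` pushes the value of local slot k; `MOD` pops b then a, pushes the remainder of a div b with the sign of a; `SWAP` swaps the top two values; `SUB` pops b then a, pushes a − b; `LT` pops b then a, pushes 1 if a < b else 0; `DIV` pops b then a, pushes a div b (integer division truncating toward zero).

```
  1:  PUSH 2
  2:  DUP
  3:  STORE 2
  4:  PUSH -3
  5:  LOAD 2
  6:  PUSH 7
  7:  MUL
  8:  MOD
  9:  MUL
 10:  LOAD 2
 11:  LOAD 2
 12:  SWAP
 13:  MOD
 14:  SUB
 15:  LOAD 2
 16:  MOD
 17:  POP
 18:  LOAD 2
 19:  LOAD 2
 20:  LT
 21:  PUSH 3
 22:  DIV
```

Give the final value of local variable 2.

PUSH 2  → 2
DUP     → 2 2
STORE 2 → 2
PUSH -3 → 2 -3
LOAD 2  → 2 -3 2
PUSH 7  → 2 -3 2 7
MUL     → 2 -3 14
MOD     → 2 -3
MUL     → -6
LOAD 2  → -6 2
LOAD 2  → -6 2 2
SWAP    → -6 2 2
MOD     → -6 0
SUB     → -6
LOAD 2  → -6 2
MOD     → 0
POP     → (empty)
LOAD 2  → 2
LOAD 2  → 2 2
LT      → 0
PUSH 3  → 0 3
DIV     → 0

2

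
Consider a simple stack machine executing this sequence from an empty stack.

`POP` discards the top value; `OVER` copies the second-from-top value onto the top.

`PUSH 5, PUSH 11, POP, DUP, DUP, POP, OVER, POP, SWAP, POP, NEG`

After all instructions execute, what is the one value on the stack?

PUSH 5  → 5
PUSH 11 → 5 11
POP     → 5
DUP     → 5 5
DUP     → 5 5 5
POP     → 5 5
OVER    → 5 5 5
POP     → 5 5
SWAP    → 5 5
POP     → 5
NEG     → -5

-5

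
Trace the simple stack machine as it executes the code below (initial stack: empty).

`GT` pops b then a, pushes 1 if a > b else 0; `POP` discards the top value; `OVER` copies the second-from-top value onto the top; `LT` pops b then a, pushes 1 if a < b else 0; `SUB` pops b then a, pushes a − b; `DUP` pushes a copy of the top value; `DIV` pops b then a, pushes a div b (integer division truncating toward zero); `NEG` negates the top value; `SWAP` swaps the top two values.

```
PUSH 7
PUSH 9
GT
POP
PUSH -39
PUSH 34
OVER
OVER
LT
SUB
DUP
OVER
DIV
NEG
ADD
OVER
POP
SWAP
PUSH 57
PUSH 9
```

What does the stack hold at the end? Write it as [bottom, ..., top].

[32, -39, 57, 9]

PUSH 7   → [7]
PUSH 9   → [7, 9]
GT       → [0]
POP      → []
PUSH -39 → [-39]
PUSH 34  → [-39, 34]
OVER     → [-39, 34, -39]
OVER     → [-39, 34, -39, 34]
LT       → [-39, 34, 1]
SUB      → [-39, 33]
DUP      → [-39, 33, 33]
OVER     → [-39, 33, 33, 33]
DIV      → [-39, 33, 1]
NEG      → [-39, 33, -1]
ADD      → [-39, 32]
OVER     → [-39, 32, -39]
POP      → [-39, 32]
SWAP     → [32, -39]
PUSH 57  → [32, -39, 57]
PUSH 9   → [32, -39, 57, 9]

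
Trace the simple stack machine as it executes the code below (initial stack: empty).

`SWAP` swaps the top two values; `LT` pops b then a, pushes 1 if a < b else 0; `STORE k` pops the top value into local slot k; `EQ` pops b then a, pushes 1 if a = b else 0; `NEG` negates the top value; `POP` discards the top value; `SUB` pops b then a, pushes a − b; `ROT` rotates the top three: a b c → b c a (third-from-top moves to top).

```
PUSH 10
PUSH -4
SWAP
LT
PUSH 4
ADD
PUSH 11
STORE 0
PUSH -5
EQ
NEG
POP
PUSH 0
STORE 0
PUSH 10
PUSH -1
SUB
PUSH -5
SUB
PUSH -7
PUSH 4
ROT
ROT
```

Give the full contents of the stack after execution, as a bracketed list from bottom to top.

PUSH 10 -> 10
PUSH -4 -> 10 -4
SWAP    -> -4 10
LT      -> 1
PUSH 4  -> 1 4
ADD     -> 5
PUSH 11 -> 5 11
STORE 0 -> 5
PUSH -5 -> 5 -5
EQ      -> 0
NEG     -> 0
POP     -> (empty)
PUSH 0  -> 0
STORE 0 -> (empty)
PUSH 10 -> 10
PUSH -1 -> 10 -1
SUB     -> 11
PUSH -5 -> 11 -5
SUB     -> 16
PUSH -7 -> 16 -7
PUSH 4  -> 16 -7 4
ROT     -> -7 4 16
ROT     -> 4 16 -7

[4, 16, -7]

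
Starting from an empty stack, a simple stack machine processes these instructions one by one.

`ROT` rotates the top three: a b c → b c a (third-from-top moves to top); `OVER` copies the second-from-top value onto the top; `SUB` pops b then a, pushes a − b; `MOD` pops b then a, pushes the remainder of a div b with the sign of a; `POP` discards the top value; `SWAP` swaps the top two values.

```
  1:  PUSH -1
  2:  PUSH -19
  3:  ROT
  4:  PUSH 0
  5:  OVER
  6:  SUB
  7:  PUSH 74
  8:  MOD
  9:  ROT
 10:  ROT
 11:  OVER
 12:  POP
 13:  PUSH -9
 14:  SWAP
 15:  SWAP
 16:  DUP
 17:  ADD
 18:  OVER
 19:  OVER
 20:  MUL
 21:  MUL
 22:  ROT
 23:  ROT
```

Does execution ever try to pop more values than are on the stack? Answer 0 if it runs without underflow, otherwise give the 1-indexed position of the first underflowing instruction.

3

PUSH -1  -> [-1]
PUSH -19 -> [-1, -19]
ROT  — needs 3 operands, stack has 2 → underflow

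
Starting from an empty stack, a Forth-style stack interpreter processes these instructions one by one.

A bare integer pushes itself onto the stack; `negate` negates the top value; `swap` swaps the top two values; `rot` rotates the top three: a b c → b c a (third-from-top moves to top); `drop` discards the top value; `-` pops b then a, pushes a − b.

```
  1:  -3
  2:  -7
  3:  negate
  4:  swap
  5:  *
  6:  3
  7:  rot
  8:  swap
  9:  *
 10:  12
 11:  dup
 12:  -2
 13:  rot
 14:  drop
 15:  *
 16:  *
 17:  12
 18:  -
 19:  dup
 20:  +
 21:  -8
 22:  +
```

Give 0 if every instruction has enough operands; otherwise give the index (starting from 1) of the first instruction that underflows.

-3     : [-3]
-7     : [-3, -7]
negate : [-3, 7]
swap   : [7, -3]
*      : [-21]
3      : [-21, 3]
rot  — needs 3 operands, stack has 2 → underflow

7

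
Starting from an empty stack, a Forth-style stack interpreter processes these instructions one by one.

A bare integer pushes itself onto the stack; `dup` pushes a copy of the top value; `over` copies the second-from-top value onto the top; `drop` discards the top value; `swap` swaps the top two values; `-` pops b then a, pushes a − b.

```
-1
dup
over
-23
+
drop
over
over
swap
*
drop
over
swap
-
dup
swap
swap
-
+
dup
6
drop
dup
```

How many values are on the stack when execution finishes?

-1   → [-1]
dup  → [-1, -1]
over → [-1, -1, -1]
-23  → [-1, -1, -1, -23]
+    → [-1, -1, -24]
drop → [-1, -1]
over → [-1, -1, -1]
over → [-1, -1, -1, -1]
swap → [-1, -1, -1, -1]
*    → [-1, -1, 1]
drop → [-1, -1]
over → [-1, -1, -1]
swap → [-1, -1, -1]
-    → [-1, 0]
dup  → [-1, 0, 0]
swap → [-1, 0, 0]
swap → [-1, 0, 0]
-    → [-1, 0]
+    → [-1]
dup  → [-1, -1]
6    → [-1, -1, 6]
drop → [-1, -1]
dup  → [-1, -1, -1]

3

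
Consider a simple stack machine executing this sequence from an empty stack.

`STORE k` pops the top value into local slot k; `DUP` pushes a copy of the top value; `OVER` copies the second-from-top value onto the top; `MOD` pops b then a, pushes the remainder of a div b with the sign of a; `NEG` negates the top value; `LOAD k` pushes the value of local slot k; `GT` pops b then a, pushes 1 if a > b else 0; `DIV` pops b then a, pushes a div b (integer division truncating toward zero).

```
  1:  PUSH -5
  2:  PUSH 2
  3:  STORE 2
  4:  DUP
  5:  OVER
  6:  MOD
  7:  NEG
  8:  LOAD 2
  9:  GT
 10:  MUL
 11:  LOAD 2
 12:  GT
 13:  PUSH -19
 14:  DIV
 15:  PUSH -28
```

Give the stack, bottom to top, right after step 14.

[0]

PUSH -5  → -5
PUSH 2   → -5 2
STORE 2  → -5
DUP      → -5 -5
OVER     → -5 -5 -5
MOD      → -5 0
NEG      → -5 0
LOAD 2   → -5 0 2
GT       → -5 0
MUL      → 0
LOAD 2   → 0 2
GT       → 0
PUSH -19 → 0 -19
DIV      → 0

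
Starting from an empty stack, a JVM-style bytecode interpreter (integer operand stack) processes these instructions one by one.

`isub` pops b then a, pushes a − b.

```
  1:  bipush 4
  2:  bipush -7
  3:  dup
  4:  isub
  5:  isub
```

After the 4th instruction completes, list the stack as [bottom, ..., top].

bipush 4  -> [4]
bipush -7 -> [4, -7]
dup       -> [4, -7, -7]
isub      -> [4, 0]

[4, 0]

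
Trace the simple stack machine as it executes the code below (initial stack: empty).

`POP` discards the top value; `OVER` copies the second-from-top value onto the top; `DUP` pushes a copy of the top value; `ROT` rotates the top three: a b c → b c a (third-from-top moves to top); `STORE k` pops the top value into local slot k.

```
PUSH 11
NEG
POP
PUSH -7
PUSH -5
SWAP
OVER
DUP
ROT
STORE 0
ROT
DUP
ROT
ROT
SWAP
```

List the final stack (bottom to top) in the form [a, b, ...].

PUSH 11 → 11
NEG     → -11
POP     → (empty)
PUSH -7 → -7
PUSH -5 → -7 -5
SWAP    → -5 -7
OVER    → -5 -7 -5
DUP     → -5 -7 -5 -5
ROT     → -5 -5 -5 -7
STORE 0 → -5 -5 -5
ROT     → -5 -5 -5
DUP     → -5 -5 -5 -5
ROT     → -5 -5 -5 -5
ROT     → -5 -5 -5 -5
SWAP    → -5 -5 -5 -5

[-5, -5, -5, -5]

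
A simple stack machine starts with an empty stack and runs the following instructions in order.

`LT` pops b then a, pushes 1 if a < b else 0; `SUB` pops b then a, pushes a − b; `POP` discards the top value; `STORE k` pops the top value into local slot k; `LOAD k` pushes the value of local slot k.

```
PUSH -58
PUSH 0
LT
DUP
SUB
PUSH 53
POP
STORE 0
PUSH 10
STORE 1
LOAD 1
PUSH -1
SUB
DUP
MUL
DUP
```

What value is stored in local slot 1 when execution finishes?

PUSH -58 : [-58]
PUSH 0   : [-58, 0]
LT       : [1]
DUP      : [1, 1]
SUB      : [0]
PUSH 53  : [0, 53]
POP      : [0]
STORE 0  : []
PUSH 10  : [10]
STORE 1  : []
LOAD 1   : [10]
PUSH -1  : [10, -1]
SUB      : [11]
DUP      : [11, 11]
MUL      : [121]
DUP      : [121, 121]

10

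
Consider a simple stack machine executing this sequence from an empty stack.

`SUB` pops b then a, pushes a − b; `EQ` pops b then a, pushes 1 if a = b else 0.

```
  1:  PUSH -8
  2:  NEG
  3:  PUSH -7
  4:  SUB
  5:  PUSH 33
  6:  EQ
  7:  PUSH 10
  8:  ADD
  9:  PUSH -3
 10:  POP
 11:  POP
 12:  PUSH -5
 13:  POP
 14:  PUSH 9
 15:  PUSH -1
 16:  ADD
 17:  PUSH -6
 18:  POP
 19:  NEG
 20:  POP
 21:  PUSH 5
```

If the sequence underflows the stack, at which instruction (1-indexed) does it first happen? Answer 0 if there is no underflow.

0

PUSH -8 : [-8]
NEG     : [8]
PUSH -7 : [8, -7]
SUB     : [15]
PUSH 33 : [15, 33]
EQ      : [0]
PUSH 10 : [0, 10]
ADD     : [10]
PUSH -3 : [10, -3]
POP     : [10]
POP     : []
PUSH -5 : [-5]
POP     : []
PUSH 9  : [9]
PUSH -1 : [9, -1]
ADD     : [8]
PUSH -6 : [8, -6]
POP     : [8]
NEG     : [-8]
POP     : []
PUSH 5  : [5]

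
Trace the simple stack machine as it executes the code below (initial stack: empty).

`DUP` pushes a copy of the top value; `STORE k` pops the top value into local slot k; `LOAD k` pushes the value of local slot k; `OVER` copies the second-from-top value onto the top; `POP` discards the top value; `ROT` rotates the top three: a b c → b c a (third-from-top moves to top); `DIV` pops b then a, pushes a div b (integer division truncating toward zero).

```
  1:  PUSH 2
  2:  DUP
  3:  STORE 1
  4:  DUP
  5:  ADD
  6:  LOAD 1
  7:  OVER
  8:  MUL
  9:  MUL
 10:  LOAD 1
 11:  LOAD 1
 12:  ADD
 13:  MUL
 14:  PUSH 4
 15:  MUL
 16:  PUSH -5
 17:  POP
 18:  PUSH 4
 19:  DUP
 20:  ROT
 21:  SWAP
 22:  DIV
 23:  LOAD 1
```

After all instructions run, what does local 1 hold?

PUSH 2  → 2
DUP     → 2 2
STORE 1 → 2
DUP     → 2 2
ADD     → 4
LOAD 1  → 4 2
OVER    → 4 2 4
MUL     → 4 8
MUL     → 32
LOAD 1  → 32 2
LOAD 1  → 32 2 2
ADD     → 32 4
MUL     → 128
PUSH 4  → 128 4
MUL     → 512
PUSH -5 → 512 -5
POP     → 512
PUSH 4  → 512 4
DUP     → 512 4 4
ROT     → 4 4 512
SWAP    → 4 512 4
DIV     → 4 128
LOAD 1  → 4 128 2

2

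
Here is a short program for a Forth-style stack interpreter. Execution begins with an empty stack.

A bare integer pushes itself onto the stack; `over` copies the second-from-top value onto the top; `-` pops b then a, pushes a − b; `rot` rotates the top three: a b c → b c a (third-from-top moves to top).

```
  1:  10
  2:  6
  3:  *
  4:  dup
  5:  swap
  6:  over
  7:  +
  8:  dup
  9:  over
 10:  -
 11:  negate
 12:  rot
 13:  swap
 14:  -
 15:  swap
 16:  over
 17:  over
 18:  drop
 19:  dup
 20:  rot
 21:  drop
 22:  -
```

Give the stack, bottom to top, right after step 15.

[60, 120]

10     → [10]
6      → [10, 6]
*      → [60]
dup    → [60, 60]
swap   → [60, 60]
over   → [60, 60, 60]
+      → [60, 120]
dup    → [60, 120, 120]
over   → [60, 120, 120, 120]
-      → [60, 120, 0]
negate → [60, 120, 0]
rot    → [120, 0, 60]
swap   → [120, 60, 0]
-      → [120, 60]
swap   → [60, 120]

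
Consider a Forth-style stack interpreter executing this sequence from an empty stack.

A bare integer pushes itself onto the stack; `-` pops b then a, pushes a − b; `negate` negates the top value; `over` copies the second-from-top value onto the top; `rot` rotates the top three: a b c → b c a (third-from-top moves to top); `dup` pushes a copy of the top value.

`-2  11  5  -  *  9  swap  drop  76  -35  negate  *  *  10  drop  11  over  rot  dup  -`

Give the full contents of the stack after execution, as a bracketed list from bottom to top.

-2     : [-2]
11     : [-2, 11]
5      : [-2, 11, 5]
-      : [-2, 6]
*      : [-12]
9      : [-12, 9]
swap   : [9, -12]
drop   : [9]
76     : [9, 76]
-35    : [9, 76, -35]
negate : [9, 76, 35]
*      : [9, 2660]
*      : [23940]
10     : [23940, 10]
drop   : [23940]
11     : [23940, 11]
over   : [23940, 11, 23940]
rot    : [11, 23940, 23940]
dup    : [11, 23940, 23940, 23940]
-      : [11, 23940, 0]

[11, 23940, 0]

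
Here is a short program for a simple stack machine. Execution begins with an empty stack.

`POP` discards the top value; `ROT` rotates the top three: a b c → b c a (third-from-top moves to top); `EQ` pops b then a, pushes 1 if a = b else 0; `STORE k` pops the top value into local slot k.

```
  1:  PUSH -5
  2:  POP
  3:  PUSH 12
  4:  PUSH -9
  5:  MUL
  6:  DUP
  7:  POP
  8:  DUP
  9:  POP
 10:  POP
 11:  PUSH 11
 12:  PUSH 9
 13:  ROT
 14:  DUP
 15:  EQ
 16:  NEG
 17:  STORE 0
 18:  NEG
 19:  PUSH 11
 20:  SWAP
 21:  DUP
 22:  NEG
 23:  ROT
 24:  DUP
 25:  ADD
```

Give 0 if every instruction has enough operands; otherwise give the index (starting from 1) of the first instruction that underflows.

PUSH -5 -> [-5]
POP     -> []
PUSH 12 -> [12]
PUSH -9 -> [12, -9]
MUL     -> [-108]
DUP     -> [-108, -108]
POP     -> [-108]
DUP     -> [-108, -108]
POP     -> [-108]
POP     -> []
PUSH 11 -> [11]
PUSH 9  -> [11, 9]
ROT  — needs 3 operands, stack has 2 → underflow

13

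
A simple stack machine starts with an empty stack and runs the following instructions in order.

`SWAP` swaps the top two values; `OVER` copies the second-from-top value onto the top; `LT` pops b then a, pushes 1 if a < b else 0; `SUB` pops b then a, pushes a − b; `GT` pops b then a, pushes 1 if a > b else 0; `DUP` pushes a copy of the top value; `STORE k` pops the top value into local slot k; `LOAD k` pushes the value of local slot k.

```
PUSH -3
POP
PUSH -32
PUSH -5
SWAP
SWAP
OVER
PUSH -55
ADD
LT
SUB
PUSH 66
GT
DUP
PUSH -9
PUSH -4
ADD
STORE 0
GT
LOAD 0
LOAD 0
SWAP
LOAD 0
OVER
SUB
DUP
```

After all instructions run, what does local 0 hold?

PUSH -3   -3
POP       (empty)
PUSH -32  -32
PUSH -5   -32 -5
SWAP      -5 -32
SWAP      -32 -5
OVER      -32 -5 -32
PUSH -55  -32 -5 -32 -55
ADD       -32 -5 -87
LT        -32 0
SUB       -32
PUSH 66   -32 66
GT        0
DUP       0 0
PUSH -9   0 0 -9
PUSH -4   0 0 -9 -4
ADD       0 0 -13
STORE 0   0 0
GT        0
LOAD 0    0 -13
LOAD 0    0 -13 -13
SWAP      0 -13 -13
LOAD 0    0 -13 -13 -13
OVER      0 -13 -13 -13 -13
SUB       0 -13 -13 0
DUP       0 -13 -13 0 0

-13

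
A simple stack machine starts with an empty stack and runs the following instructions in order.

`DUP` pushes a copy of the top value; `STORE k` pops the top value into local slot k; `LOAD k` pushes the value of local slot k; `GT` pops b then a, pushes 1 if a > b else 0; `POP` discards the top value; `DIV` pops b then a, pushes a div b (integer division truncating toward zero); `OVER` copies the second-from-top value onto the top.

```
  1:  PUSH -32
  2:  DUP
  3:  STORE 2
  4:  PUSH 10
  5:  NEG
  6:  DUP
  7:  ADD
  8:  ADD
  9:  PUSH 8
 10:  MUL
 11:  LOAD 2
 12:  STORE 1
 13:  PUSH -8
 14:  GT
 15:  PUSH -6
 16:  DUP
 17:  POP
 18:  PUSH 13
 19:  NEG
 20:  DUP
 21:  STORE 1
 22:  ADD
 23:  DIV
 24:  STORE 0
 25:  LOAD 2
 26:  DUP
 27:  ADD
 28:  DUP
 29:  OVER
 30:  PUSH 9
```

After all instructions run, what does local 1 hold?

PUSH -32 → [-32]
DUP      → [-32, -32]
STORE 2  → [-32]
PUSH 10  → [-32, 10]
NEG      → [-32, -10]
DUP      → [-32, -10, -10]
ADD      → [-32, -20]
ADD      → [-52]
PUSH 8   → [-52, 8]
MUL      → [-416]
LOAD 2   → [-416, -32]
STORE 1  → [-416]
PUSH -8  → [-416, -8]
GT       → [0]
PUSH -6  → [0, -6]
DUP      → [0, -6, -6]
POP      → [0, -6]
PUSH 13  → [0, -6, 13]
NEG      → [0, -6, -13]
DUP      → [0, -6, -13, -13]
STORE 1  → [0, -6, -13]
ADD      → [0, -19]
DIV      → [0]
STORE 0  → []
LOAD 2   → [-32]
DUP      → [-32, -32]
ADD      → [-64]
DUP      → [-64, -64]
OVER     → [-64, -64, -64]
PUSH 9   → [-64, -64, -64, 9]

-13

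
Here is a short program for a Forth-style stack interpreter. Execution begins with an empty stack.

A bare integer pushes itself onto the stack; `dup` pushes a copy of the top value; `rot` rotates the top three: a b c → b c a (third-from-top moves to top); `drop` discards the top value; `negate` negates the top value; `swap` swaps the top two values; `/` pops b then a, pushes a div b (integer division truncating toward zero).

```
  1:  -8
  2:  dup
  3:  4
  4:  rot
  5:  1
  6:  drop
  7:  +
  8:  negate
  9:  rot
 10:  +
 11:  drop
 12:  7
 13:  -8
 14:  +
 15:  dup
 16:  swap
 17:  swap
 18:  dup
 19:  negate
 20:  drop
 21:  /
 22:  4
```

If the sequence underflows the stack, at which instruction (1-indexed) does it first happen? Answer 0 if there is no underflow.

9

-8      [-8]
dup     [-8, -8]
4       [-8, -8, 4]
rot     [-8, 4, -8]
1       [-8, 4, -8, 1]
drop    [-8, 4, -8]
+       [-8, -4]
negate  [-8, 4]
rot  — needs 3 operands, stack has 2 → underflow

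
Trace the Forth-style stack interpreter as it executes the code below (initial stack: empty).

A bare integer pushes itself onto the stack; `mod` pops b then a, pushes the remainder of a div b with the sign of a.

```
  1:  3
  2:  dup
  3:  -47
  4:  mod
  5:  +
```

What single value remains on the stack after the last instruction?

6

3   → 3
dup → 3 3
-47 → 3 3 -47
mod → 3 3
+   → 6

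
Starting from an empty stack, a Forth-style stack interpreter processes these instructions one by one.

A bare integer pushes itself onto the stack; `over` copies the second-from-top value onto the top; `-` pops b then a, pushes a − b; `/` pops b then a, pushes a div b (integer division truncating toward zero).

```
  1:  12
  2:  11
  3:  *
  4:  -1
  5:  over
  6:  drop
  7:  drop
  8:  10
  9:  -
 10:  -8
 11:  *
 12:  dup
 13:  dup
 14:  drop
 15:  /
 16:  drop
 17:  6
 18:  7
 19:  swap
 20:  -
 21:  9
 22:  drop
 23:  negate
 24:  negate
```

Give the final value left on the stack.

12     : 12
11     : 12 11
*      : 132
-1     : 132 -1
over   : 132 -1 132
drop   : 132 -1
drop   : 132
10     : 132 10
-      : 122
-8     : 122 -8
*      : -976
dup    : -976 -976
dup    : -976 -976 -976
drop   : -976 -976
/      : 1
drop   : (empty)
6      : 6
7      : 6 7
swap   : 7 6
-      : 1
9      : 1 9
drop   : 1
negate : -1
negate : 1

1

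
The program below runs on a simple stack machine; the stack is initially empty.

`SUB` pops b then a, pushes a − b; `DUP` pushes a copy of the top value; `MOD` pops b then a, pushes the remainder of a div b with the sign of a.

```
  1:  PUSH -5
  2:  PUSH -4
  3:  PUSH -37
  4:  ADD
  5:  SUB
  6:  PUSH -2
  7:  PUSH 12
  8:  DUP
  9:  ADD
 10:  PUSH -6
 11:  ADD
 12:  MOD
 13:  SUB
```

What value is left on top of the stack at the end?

PUSH -5  → -5
PUSH -4  → -5 -4
PUSH -37 → -5 -4 -37
ADD      → -5 -41
SUB      → 36
PUSH -2  → 36 -2
PUSH 12  → 36 -2 12
DUP      → 36 -2 12 12
ADD      → 36 -2 24
PUSH -6  → 36 -2 24 -6
ADD      → 36 -2 18
MOD      → 36 -2
SUB      → 38

38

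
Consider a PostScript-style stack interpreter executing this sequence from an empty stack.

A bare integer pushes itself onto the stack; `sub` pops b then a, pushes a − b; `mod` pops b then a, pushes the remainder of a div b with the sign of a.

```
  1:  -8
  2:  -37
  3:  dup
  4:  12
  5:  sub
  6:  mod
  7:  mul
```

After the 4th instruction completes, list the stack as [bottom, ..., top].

[-8, -37, -37, 12]

-8   -8
-37  -8 -37
dup  -8 -37 -37
12   -8 -37 -37 12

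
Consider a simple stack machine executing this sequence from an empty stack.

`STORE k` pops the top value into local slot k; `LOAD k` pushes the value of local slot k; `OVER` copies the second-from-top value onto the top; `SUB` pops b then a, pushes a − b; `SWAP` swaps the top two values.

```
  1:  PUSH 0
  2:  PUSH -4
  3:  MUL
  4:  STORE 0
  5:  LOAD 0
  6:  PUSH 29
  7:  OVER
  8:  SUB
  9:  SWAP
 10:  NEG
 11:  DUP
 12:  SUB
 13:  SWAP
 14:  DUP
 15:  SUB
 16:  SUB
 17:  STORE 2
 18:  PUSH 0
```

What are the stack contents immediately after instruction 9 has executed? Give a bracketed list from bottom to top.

[29, 0]

PUSH 0  : [0]
PUSH -4 : [0, -4]
MUL     : [0]
STORE 0 : []
LOAD 0  : [0]
PUSH 29 : [0, 29]
OVER    : [0, 29, 0]
SUB     : [0, 29]
SWAP    : [29, 0]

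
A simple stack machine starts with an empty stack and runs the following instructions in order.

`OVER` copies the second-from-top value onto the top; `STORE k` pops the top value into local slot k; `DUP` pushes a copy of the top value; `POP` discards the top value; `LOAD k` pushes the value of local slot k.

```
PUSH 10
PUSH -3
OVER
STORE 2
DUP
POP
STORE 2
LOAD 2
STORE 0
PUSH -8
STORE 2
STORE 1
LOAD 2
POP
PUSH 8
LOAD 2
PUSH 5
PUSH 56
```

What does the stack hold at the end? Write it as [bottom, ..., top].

PUSH 10  [10]
PUSH -3  [10, -3]
OVER     [10, -3, 10]
STORE 2  [10, -3]
DUP      [10, -3, -3]
POP      [10, -3]
STORE 2  [10]
LOAD 2   [10, -3]
STORE 0  [10]
PUSH -8  [10, -8]
STORE 2  [10]
STORE 1  []
LOAD 2   [-8]
POP      []
PUSH 8   [8]
LOAD 2   [8, -8]
PUSH 5   [8, -8, 5]
PUSH 56  [8, -8, 5, 56]

[8, -8, 5, 56]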